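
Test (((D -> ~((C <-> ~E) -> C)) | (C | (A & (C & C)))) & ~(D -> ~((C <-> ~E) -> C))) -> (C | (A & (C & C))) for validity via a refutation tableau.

Assume the negation and expand:
Initial set: {F ((((D -> ~((C <-> ~E) -> C)) | (C | (A & (C & C)))) & ~(D -> ~((C <-> ~E) -> C))) -> (C | (A & (C & C))))}.
F ((((D -> ~((C <-> ~E) -> C)) | (C | (A & (C & C)))) & ~(D -> ~((C <-> ~E) -> C))) -> (C | (A & (C & C)))): α-rule — add T (((D -> ~((C <-> ~E) -> C)) | (C | (A & (C & C)))) & ~(D -> ~((C <-> ~E) -> C))), F (C | (A & (C & C))).
T (((D -> ~((C <-> ~E) -> C)) | (C | (A & (C & C)))) & ~(D -> ~((C <-> ~E) -> C))): α-rule — add T ((D -> ~((C <-> ~E) -> C)) | (C | (A & (C & C)))), T ~(D -> ~((C <-> ~E) -> C)).
F (C | (A & (C & C))): α-rule — add F C, F (A & (C & C)).
T ~(D -> ~((C <-> ~E) -> C)): α-rule — add T D, F ~((C <-> ~E) -> C).
T ((D -> ~((C <-> ~E) -> C)) | (C | (A & (C & C)))): β-rule — branch into T (D -> ~((C <-> ~E) -> C))  //  T (C | (A & (C & C))).
  branch 1 (add T (D -> ~((C <-> ~E) -> C))):
    F (A & (C & C)): β-rule — branch into F A  //  F (C & C).
      branch 1.1 (add F A):
        F ~((C <-> ~E) -> C): β-rule — branch into F (C <-> ~E)  //  T C.
          branch 1.1.1 (add F (C <-> ~E)):
            T (D -> ~((C <-> ~E) -> C)): β-rule — branch into F D  //  T ~((C <-> ~E) -> C).
              branch 1.1.1.1 (add F D):
                × closes — contains both D and ~D.
              branch 1.1.1.2 (add T ~((C <-> ~E) -> C)):
                T ~((C <-> ~E) -> C): α-rule — add T (C <-> ~E), F C.
                F (C <-> ~E): β-rule — branch into T C, F ~E  //  F C, T ~E.
                  branch 1.1.1.2.1 (add T C, F ~E):
                    × closes — contains both C and ~C.
                  branch 1.1.1.2.2 (add F C, T ~E):
                    T (C <-> ~E): β-rule — branch into T C, T ~E  //  F C, F ~E.
                      branch 1.1.1.2.2.1 (add T C, T ~E):
                        × closes — contains both C and ~C.
                      branch 1.1.1.2.2.2 (add F C, F ~E):
                        × closes — contains both E and ~E.
          branch 1.1.2 (add T C):
            × closes — contains both C and ~C.
      branch 1.2 (add F (C & C)):
        F ~((C <-> ~E) -> C): β-rule — branch into F (C <-> ~E)  //  T C.
          branch 1.2.1 (add F (C <-> ~E)):
            T (D -> ~((C <-> ~E) -> C)): β-rule — branch into F D  //  T ~((C <-> ~E) -> C).
              branch 1.2.1.1 (add F D):
                × closes — contains both D and ~D.
              branch 1.2.1.2 (add T ~((C <-> ~E) -> C)):
                T ~((C <-> ~E) -> C): α-rule — add T (C <-> ~E), F C.
                F (C & C): β-rule — branch into F C  //  F C.
                  branch 1.2.1.2.1 (add F C):
                    F (C <-> ~E): β-rule — branch into T C, F ~E  //  F C, T ~E.
                      branch 1.2.1.2.1.1 (add T C, F ~E):
                        × closes — contains both C and ~C.
                      branch 1.2.1.2.1.2 (add F C, T ~E):
                        T (C <-> ~E): β-rule — branch into T C, T ~E  //  F C, F ~E.
                          branch 1.2.1.2.1.2.1 (add T C, T ~E):
                            × closes — contains both C and ~C.
                          branch 1.2.1.2.1.2.2 (add F C, F ~E):
                            × closes — contains both E and ~E.
                  branch 1.2.1.2.2 (add F C):
                    F (C <-> ~E): β-rule — branch into T C, F ~E  //  F C, T ~E.
                      branch 1.2.1.2.2.1 (add T C, F ~E):
                        × closes — contains both C and ~C.
                      branch 1.2.1.2.2.2 (add F C, T ~E):
                        T (C <-> ~E): β-rule — branch into T C, T ~E  //  F C, F ~E.
                          branch 1.2.1.2.2.2.1 (add T C, T ~E):
                            × closes — contains both C and ~C.
                          branch 1.2.1.2.2.2.2 (add F C, F ~E):
                            × closes — contains both E and ~E.
          branch 1.2.2 (add T C):
            × closes — contains both C and ~C.
  branch 2 (add T (C | (A & (C & C)))):
    F (A & (C & C)): β-rule — branch into F A  //  F (C & C).
      branch 2.1 (add F A):
        F ~((C <-> ~E) -> C): β-rule — branch into F (C <-> ~E)  //  T C.
          branch 2.1.1 (add F (C <-> ~E)):
            T (C | (A & (C & C))): β-rule — branch into T C  //  T (A & (C & C)).
              branch 2.1.1.1 (add T C):
                × closes — contains both C and ~C.
              branch 2.1.1.2 (add T (A & (C & C))):
                T (A & (C & C)): α-rule — add T A, T (C & C).
                × closes — contains both A and ~A.
          branch 2.1.2 (add T C):
            × closes — contains both C and ~C.
      branch 2.2 (add F (C & C)):
        F ~((C <-> ~E) -> C): β-rule — branch into F (C <-> ~E)  //  T C.
          branch 2.2.1 (add F (C <-> ~E)):
            T (C | (A & (C & C))): β-rule — branch into T C  //  T (A & (C & C)).
              branch 2.2.1.1 (add T C):
                × closes — contains both C and ~C.
              branch 2.2.1.2 (add T (A & (C & C))):
                T (A & (C & C)): α-rule — add T A, T (C & C).
                T (C & C): α-rule — add T C, T C.
                × closes — contains both C and ~C.
          branch 2.2.2 (add T C):
            × closes — contains both C and ~C.
All 19 branches close.
Every branch closed, so the negation is unsatisfiable and the formula is valid.

Valid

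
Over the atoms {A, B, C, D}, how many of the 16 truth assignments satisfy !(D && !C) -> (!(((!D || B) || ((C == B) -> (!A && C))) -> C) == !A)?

10

Initial set: {(!(D && !C) -> (!(((!D || B) || ((C == B) -> (!A && C))) -> C) == !A))}.
(!(D && !C) -> (!(((!D || B) || ((C == B) -> (!A && C))) -> C) == !A)): β-rule — branch into !!(D && !C)  //  (!(((!D || B) || ((C == B) -> (!A && C))) -> C) == !A).
  branch 1 (add !!(D && !C)):
    !!(D && !C): α-rule — add D, !C.
    ○ open, literals {C=F, D=T}.
  branch 2 (add (!(((!D || B) || ((C == B) -> (!A && C))) -> C) == !A)):
    (!(((!D || B) || ((C == B) -> (!A && C))) -> C) == !A): β-rule — branch into !(((!D || B) || ((C == B) -> (!A && C))) -> C), !A  //  !!(((!D || B) || ((C == B) -> (!A && C))) -> C), !!A.
      branch 2.1 (add !(((!D || B) || ((C == B) -> (!A && C))) -> C), !A):
        !(((!D || B) || ((C == B) -> (!A && C))) -> C): α-rule — add ((!D || B) || ((C == B) -> (!A && C))), !C.
        ((!D || B) || ((C == B) -> (!A && C))): β-rule — branch into (!D || B)  //  ((C == B) -> (!A && C)).
          branch 2.1.1 (add (!D || B)):
            (!D || B): β-rule — branch into !D  //  B.
              branch 2.1.1.1 (add !D):
                ○ open, literals {A=F, C=F, D=F}.
              branch 2.1.1.2 (add B):
                ○ open, literals {A=F, B=T, C=F}.
          branch 2.1.2 (add ((C == B) -> (!A && C))):
            ((C == B) -> (!A && C)): β-rule — branch into !(C == B)  //  (!A && C).
              branch 2.1.2.1 (add !(C == B)):
                !(C == B): β-rule — branch into C, !B  //  !C, B.
                  branch 2.1.2.1.1 (add C, !B):
                    × closes — contains both C and !C.
                  branch 2.1.2.1.2 (add !C, B):
                    ○ open, literals {A=F, B=T, C=F}.
              branch 2.1.2.2 (add (!A && C)):
                (!A && C): α-rule — add !A, C.
                × closes — contains both C and !C.
      branch 2.2 (add !!(((!D || B) || ((C == B) -> (!A && C))) -> C), !!A):
        !!(((!D || B) || ((C == B) -> (!A && C))) -> C): β-rule — branch into !((!D || B) || ((C == B) -> (!A && C)))  //  C.
          branch 2.2.1 (add !((!D || B) || ((C == B) -> (!A && C)))):
            !((!D || B) || ((C == B) -> (!A && C))): α-rule — add !(!D || B), !((C == B) -> (!A && C)).
            !(!D || B): α-rule — add !!D, !B.
            !((C == B) -> (!A && C)): α-rule — add (C == B), !(!A && C).
            (C == B): β-rule — branch into C, B  //  !C, !B.
              branch 2.2.1.1 (add C, B):
                × closes — contains both B and !B.
              branch 2.2.1.2 (add !C, !B):
                !(!A && C): β-rule — branch into !!A  //  !C.
                  branch 2.2.1.2.1 (add !!A):
                    ○ open, literals {A=T, B=F, C=F, D=T}.
                  branch 2.2.1.2.2 (add !C):
                    ○ open, literals {A=T, B=F, C=F, D=T}.
          branch 2.2.2 (add C):
            ○ open, literals {A=T, C=T}.
3 branches closed, 7 open.
Each open branch fixes some atoms; the unmentioned ones are free. Counting distinct full assignments: branch {C=F, D=T} (A, B) contributes 4 new; branch {A=F, C=F, D=F} (B) contributes 2 new; branch {A=F, B=T, C=F} (D) contributes 0 new; branch {A=F, B=T, C=F} (D) contributes 0 new; branch {A=T, B=F, C=F, D=T} (none free) contributes 0 new; branch {A=T, B=F, C=F, D=T} (none free) contributes 0 new; branch {A=T, C=T} (B, D) contributes 4 new. Total: 10.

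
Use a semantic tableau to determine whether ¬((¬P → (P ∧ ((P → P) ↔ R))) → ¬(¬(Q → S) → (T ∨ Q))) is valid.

Assume the negation and expand:
Initial set: {¬¬((¬P → (P ∧ ((P → P) ↔ R))) → ¬(¬(Q → S) → (T ∨ Q)))}.
¬¬((¬P → (P ∧ ((P → P) ↔ R))) → ¬(¬(Q → S) → (T ∨ Q))): β-rule — branch into ¬(¬P → (P ∧ ((P → P) ↔ R)))  //  ¬(¬(Q → S) → (T ∨ Q)).
  branch 1 (add ¬(¬P → (P ∧ ((P → P) ↔ R)))):
    ¬(¬P → (P ∧ ((P → P) ↔ R))): α-rule — add ¬P, ¬(P ∧ ((P → P) ↔ R)).
    ¬(P ∧ ((P → P) ↔ R)): β-rule — branch into ¬P  //  ¬((P → P) ↔ R).
      branch 1.1 (add ¬P):
        ○ open, literals {P=F}.
      branch 1.2 (add ¬((P → P) ↔ R)):
        ¬((P → P) ↔ R): β-rule — branch into (P → P), ¬R  //  ¬(P → P), R.
          branch 1.2.1 (add (P → P), ¬R):
            (P → P): β-rule — branch into ¬P  //  P.
              branch 1.2.1.1 (add ¬P):
                ○ open, literals {P=F, R=F}.
              branch 1.2.1.2 (add P):
                × closes — contains both P and ¬P.
          branch 1.2.2 (add ¬(P → P), R):
            ¬(P → P): α-rule — add P, ¬P.
            × closes — contains both P and ¬P.
  branch 2 (add ¬(¬(Q → S) → (T ∨ Q))):
    ¬(¬(Q → S) → (T ∨ Q)): α-rule — add ¬(Q → S), ¬(T ∨ Q).
    ¬(Q → S): α-rule — add Q, ¬S.
    ¬(T ∨ Q): α-rule — add ¬T, ¬Q.
    × closes — contains both Q and ¬Q.
3 branches closed, 2 open.
An open branch gives a countermodel: P=F (unmentioned atoms arbitrary); under it the original formula is false.

Not valid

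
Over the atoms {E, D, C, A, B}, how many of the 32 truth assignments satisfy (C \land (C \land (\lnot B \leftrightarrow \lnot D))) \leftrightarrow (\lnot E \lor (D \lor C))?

12

Initial set: {T ((C \land (C \land (\lnot B \leftrightarrow \lnot D))) \leftrightarrow (\lnot E \lor (D \lor C)))}.
T ((C \land (C \land (\lnot B \leftrightarrow \lnot D))) \leftrightarrow (\lnot E \lor (D \lor C))): β-rule — branch into T (C \land (C \land (\lnot B \leftrightarrow \lnot D))), T (\lnot E \lor (D \lor C))  //  F (C \land (C \land (\lnot B \leftrightarrow \lnot D))), F (\lnot E \lor (D \lor C)).
  branch 1 (add T (C \land (C \land (\lnot B \leftrightarrow \lnot D))), T (\lnot E \lor (D \lor C))):
    T (C \land (C \land (\lnot B \leftrightarrow \lnot D))): α-rule — add T C, T (C \land (\lnot B \leftrightarrow \lnot D)).
    T (C \land (\lnot B \leftrightarrow \lnot D)): α-rule — add T C, T (\lnot B \leftrightarrow \lnot D).
    T (\lnot E \lor (D \lor C)): β-rule — branch into T \lnot E  //  T (D \lor C).
      branch 1.1 (add T \lnot E):
        T (\lnot B \leftrightarrow \lnot D): β-rule — branch into T \lnot B, T \lnot D  //  F \lnot B, F \lnot D.
          branch 1.1.1 (add T \lnot B, T \lnot D):
            ○ open, literals {B=false, C=true, D=false, E=false}.
          branch 1.1.2 (add F \lnot B, F \lnot D):
            ○ open, literals {B=true, C=true, D=true, E=false}.
      branch 1.2 (add T (D \lor C)):
        T (\lnot B \leftrightarrow \lnot D): β-rule — branch into T \lnot B, T \lnot D  //  F \lnot B, F \lnot D.
          branch 1.2.1 (add T \lnot B, T \lnot D):
            T (D \lor C): β-rule — branch into T D  //  T C.
              branch 1.2.1.1 (add T D):
                × closes — contains both D and \lnot D.
              branch 1.2.1.2 (add T C):
                ○ open, literals {B=false, C=true, D=false}.
          branch 1.2.2 (add F \lnot B, F \lnot D):
            T (D \lor C): β-rule — branch into T D  //  T C.
              branch 1.2.2.1 (add T D):
                ○ open, literals {B=true, C=true, D=true}.
              branch 1.2.2.2 (add T C):
                ○ open, literals {B=true, C=true, D=true}.
  branch 2 (add F (C \land (C \land (\lnot B \leftrightarrow \lnot D))), F (\lnot E \lor (D \lor C))):
    F (\lnot E \lor (D \lor C)): α-rule — add F \lnot E, F (D \lor C).
    F (D \lor C): α-rule — add F D, F C.
    F (C \land (C \land (\lnot B \leftrightarrow \lnot D))): β-rule — branch into F C  //  F (C \land (\lnot B \leftrightarrow \lnot D)).
      branch 2.1 (add F C):
        ○ open, literals {C=false, D=false, E=true}.
      branch 2.2 (add F (C \land (\lnot B \leftrightarrow \lnot D))):
        F (C \land (\lnot B \leftrightarrow \lnot D)): β-rule — branch into F C  //  F (\lnot B \leftrightarrow \lnot D).
          branch 2.2.1 (add F C):
            ○ open, literals {C=false, D=false, E=true}.
          branch 2.2.2 (add F (\lnot B \leftrightarrow \lnot D)):
            F (\lnot B \leftrightarrow \lnot D): β-rule — branch into T \lnot B, F \lnot D  //  F \lnot B, T \lnot D.
              branch 2.2.2.1 (add T \lnot B, F \lnot D):
                × closes — contains both D and \lnot D.
              branch 2.2.2.2 (add F \lnot B, T \lnot D):
                ○ open, literals {B=true, C=false, D=false, E=true}.
2 branches closed, 8 open.
Each open branch fixes some atoms; the unmentioned ones are free. Counting distinct full assignments: branch {B=false, C=true, D=false, E=false} (A) contributes 2 new; branch {B=true, C=true, D=true, E=false} (A) contributes 2 new; branch {B=false, C=true, D=false} (E, A) contributes 2 new; branch {B=true, C=true, D=true} (E, A) contributes 2 new; branch {B=true, C=true, D=true} (E, A) contributes 0 new; branch {C=false, D=false, E=true} (A, B) contributes 4 new; branch {C=false, D=false, E=true} (A, B) contributes 0 new; branch {B=true, C=false, D=false, E=true} (A) contributes 0 new. Total: 12.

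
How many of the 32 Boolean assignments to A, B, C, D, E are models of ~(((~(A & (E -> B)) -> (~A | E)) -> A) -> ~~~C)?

Initial set: {~(((~(A & (E -> B)) -> (~A | E)) -> A) -> ~~~C)}.
~(((~(A & (E -> B)) -> (~A | E)) -> A) -> ~~~C): α-rule — add ((~(A & (E -> B)) -> (~A | E)) -> A), ~~~~C.
~~~~C: drop double negation, giving ~~C.
((~(A & (E -> B)) -> (~A | E)) -> A): β-rule — branch into ~(~(A & (E -> B)) -> (~A | E))  //  A.
  branch 1 (add ~(~(A & (E -> B)) -> (~A | E))):
    ~(~(A & (E -> B)) -> (~A | E)): α-rule — add ~(A & (E -> B)), ~(~A | E).
    ~(~A | E): α-rule — add ~~A, ~E.
    ~(A & (E -> B)): β-rule — branch into ~A  //  ~(E -> B).
      branch 1.1 (add ~A):
        × closes — contains both A and ~A.
      branch 1.2 (add ~(E -> B)):
        ~(E -> B): α-rule — add E, ~B.
        × closes — contains both E and ~E.
  branch 2 (add A):
    ○ open, literals {A=true, C=true}.
2 branches closed, 1 open.
Each open branch fixes some atoms; the unmentioned ones are free. Counting distinct full assignments: branch {A=true, C=true} (B, D, E) contributes 8 new. Total: 8.

8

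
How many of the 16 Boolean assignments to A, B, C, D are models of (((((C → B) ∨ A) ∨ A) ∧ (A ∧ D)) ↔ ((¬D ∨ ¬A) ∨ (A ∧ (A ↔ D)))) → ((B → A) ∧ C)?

Initial set: {T ((((((C → B) ∨ A) ∨ A) ∧ (A ∧ D)) ↔ ((¬D ∨ ¬A) ∨ (A ∧ (A ↔ D)))) → ((B → A) ∧ C))}.
T ((((((C → B) ∨ A) ∨ A) ∧ (A ∧ D)) ↔ ((¬D ∨ ¬A) ∨ (A ∧ (A ↔ D)))) → ((B → A) ∧ C)): β-rule — branch into F (((((C → B) ∨ A) ∨ A) ∧ (A ∧ D)) ↔ ((¬D ∨ ¬A) ∨ (A ∧ (A ↔ D))))  //  T ((B → A) ∧ C).
  branch 1 (add F (((((C → B) ∨ A) ∨ A) ∧ (A ∧ D)) ↔ ((¬D ∨ ¬A) ∨ (A ∧ (A ↔ D))))):
    F (((((C → B) ∨ A) ∨ A) ∧ (A ∧ D)) ↔ ((¬D ∨ ¬A) ∨ (A ∧ (A ↔ D)))): β-rule — branch into T ((((C → B) ∨ A) ∨ A) ∧ (A ∧ D)), F ((¬D ∨ ¬A) ∨ (A ∧ (A ↔ D)))  //  F ((((C → B) ∨ A) ∨ A) ∧ (A ∧ D)), T ((¬D ∨ ¬A) ∨ (A ∧ (A ↔ D))).
      branch 1.1 (add T ((((C → B) ∨ A) ∨ A) ∧ (A ∧ D)), F ((¬D ∨ ¬A) ∨ (A ∧ (A ↔ D)))):
        T ((((C → B) ∨ A) ∨ A) ∧ (A ∧ D)): α-rule — add T (((C → B) ∨ A) ∨ A), T (A ∧ D).
        F ((¬D ∨ ¬A) ∨ (A ∧ (A ↔ D))): α-rule — add F (¬D ∨ ¬A), F (A ∧ (A ↔ D)).
        T (A ∧ D): α-rule — add T A, T D.
        F (¬D ∨ ¬A): α-rule — add F ¬D, F ¬A.
        T (((C → B) ∨ A) ∨ A): β-rule — branch into T ((C → B) ∨ A)  //  T A.
          branch 1.1.1 (add T ((C → B) ∨ A)):
            F (A ∧ (A ↔ D)): β-rule — branch into F A  //  F (A ↔ D).
              branch 1.1.1.1 (add F A):
                × closes — contains both A and ¬A.
              branch 1.1.1.2 (add F (A ↔ D)):
                T ((C → B) ∨ A): β-rule — branch into T (C → B)  //  T A.
                  branch 1.1.1.2.1 (add T (C → B)):
                    F (A ↔ D): β-rule — branch into T A, F D  //  F A, T D.
                      branch 1.1.1.2.1.1 (add T A, F D):
                        × closes — contains both D and ¬D.
                      branch 1.1.1.2.1.2 (add F A, T D):
                        × closes — contains both A and ¬A.
                  branch 1.1.1.2.2 (add T A):
                    F (A ↔ D): β-rule — branch into T A, F D  //  F A, T D.
                      branch 1.1.1.2.2.1 (add T A, F D):
                        × closes — contains both D and ¬D.
                      branch 1.1.1.2.2.2 (add F A, T D):
                        × closes — contains both A and ¬A.
          branch 1.1.2 (add T A):
            F (A ∧ (A ↔ D)): β-rule — branch into F A  //  F (A ↔ D).
              branch 1.1.2.1 (add F A):
                × closes — contains both A and ¬A.
              branch 1.1.2.2 (add F (A ↔ D)):
                F (A ↔ D): β-rule — branch into T A, F D  //  F A, T D.
                  branch 1.1.2.2.1 (add T A, F D):
                    × closes — contains both D and ¬D.
                  branch 1.1.2.2.2 (add F A, T D):
                    × closes — contains both A and ¬A.
      branch 1.2 (add F ((((C → B) ∨ A) ∨ A) ∧ (A ∧ D)), T ((¬D ∨ ¬A) ∨ (A ∧ (A ↔ D)))):
        F ((((C → B) ∨ A) ∨ A) ∧ (A ∧ D)): β-rule — branch into F (((C → B) ∨ A) ∨ A)  //  F (A ∧ D).
          branch 1.2.1 (add F (((C → B) ∨ A) ∨ A)):
            F (((C → B) ∨ A) ∨ A): α-rule — add F ((C → B) ∨ A), F A.
            F ((C → B) ∨ A): α-rule — add F (C → B), F A.
            F (C → B): α-rule — add T C, F B.
            T ((¬D ∨ ¬A) ∨ (A ∧ (A ↔ D))): β-rule — branch into T (¬D ∨ ¬A)  //  T (A ∧ (A ↔ D)).
              branch 1.2.1.1 (add T (¬D ∨ ¬A)):
                T (¬D ∨ ¬A): β-rule — branch into T ¬D  //  T ¬A.
                  branch 1.2.1.1.1 (add T ¬D):
                    ○ open, literals {A=F, B=F, C=T, D=F}.
                  branch 1.2.1.1.2 (add T ¬A):
                    ○ open, literals {A=F, B=F, C=T}.
              branch 1.2.1.2 (add T (A ∧ (A ↔ D))):
                T (A ∧ (A ↔ D)): α-rule — add T A, T (A ↔ D).
                × closes — contains both A and ¬A.
          branch 1.2.2 (add F (A ∧ D)):
            T ((¬D ∨ ¬A) ∨ (A ∧ (A ↔ D))): β-rule — branch into T (¬D ∨ ¬A)  //  T (A ∧ (A ↔ D)).
              branch 1.2.2.1 (add T (¬D ∨ ¬A)):
                F (A ∧ D): β-rule — branch into F A  //  F D.
                  branch 1.2.2.1.1 (add F A):
                    T (¬D ∨ ¬A): β-rule — branch into T ¬D  //  T ¬A.
                      branch 1.2.2.1.1.1 (add T ¬D):
                        ○ open, literals {A=F, D=F}.
                      branch 1.2.2.1.1.2 (add T ¬A):
                        ○ open, literals {A=F}.
                  branch 1.2.2.1.2 (add F D):
                    T (¬D ∨ ¬A): β-rule — branch into T ¬D  //  T ¬A.
                      branch 1.2.2.1.2.1 (add T ¬D):
                        ○ open, literals {D=F}.
                      branch 1.2.2.1.2.2 (add T ¬A):
                        ○ open, literals {A=F, D=F}.
              branch 1.2.2.2 (add T (A ∧ (A ↔ D))):
                T (A ∧ (A ↔ D)): α-rule — add T A, T (A ↔ D).
                F (A ∧ D): β-rule — branch into F A  //  F D.
                  branch 1.2.2.2.1 (add F A):
                    × closes — contains both A and ¬A.
                  branch 1.2.2.2.2 (add F D):
                    T (A ↔ D): β-rule — branch into T A, T D  //  F A, F D.
                      branch 1.2.2.2.2.1 (add T A, T D):
                        × closes — contains both D and ¬D.
                      branch 1.2.2.2.2.2 (add F A, F D):
                        × closes — contains both A and ¬A.
  branch 2 (add T ((B → A) ∧ C)):
    T ((B → A) ∧ C): α-rule — add T (B → A), T C.
    T (B → A): β-rule — branch into F B  //  T A.
      branch 2.1 (add F B):
        ○ open, literals {B=F, C=T}.
      branch 2.2 (add T A):
        ○ open, literals {A=T, C=T}.
12 branches closed, 8 open.
Each open branch fixes some atoms; the unmentioned ones are free. Counting distinct full assignments: branch {A=F, B=F, C=T, D=F} (none free) contributes 1 new; branch {A=F, B=F, C=T} (D) contributes 1 new; branch {A=F, D=F} (B, C) contributes 3 new; branch {A=F} (B, C, D) contributes 3 new; branch {D=F} (A, B, C) contributes 4 new; branch {A=F, D=F} (B, C) contributes 0 new; branch {B=F, C=T} (A, D) contributes 1 new; branch {A=T, C=T} (B, D) contributes 1 new. Total: 14.

14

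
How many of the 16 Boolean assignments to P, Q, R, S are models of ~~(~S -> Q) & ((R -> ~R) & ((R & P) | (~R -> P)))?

Initial set: {(~~(~S -> Q) & ((R -> ~R) & ((R & P) | (~R -> P))))}.
(~~(~S -> Q) & ((R -> ~R) & ((R & P) | (~R -> P)))): α-rule — add ~~(~S -> Q), ((R -> ~R) & ((R & P) | (~R -> P))).
~~(~S -> Q): drop double negation, giving (~S -> Q).
((R -> ~R) & ((R & P) | (~R -> P))): α-rule — add (R -> ~R), ((R & P) | (~R -> P)).
(~S -> Q): β-rule — branch into ~~S  //  Q.
  branch 1 (add ~~S):
    (R -> ~R): β-rule — branch into ~R  //  ~R.
      branch 1.1 (add ~R):
        ((R & P) | (~R -> P)): β-rule — branch into (R & P)  //  (~R -> P).
          branch 1.1.1 (add (R & P)):
            (R & P): α-rule — add R, P.
            × closes — contains both R and ~R.
          branch 1.1.2 (add (~R -> P)):
            (~R -> P): β-rule — branch into ~~R  //  P.
              branch 1.1.2.1 (add ~~R):
                × closes — contains both R and ~R.
              branch 1.1.2.2 (add P):
                ○ open, literals {P=1, R=0, S=1}.
      branch 1.2 (add ~R):
        ((R & P) | (~R -> P)): β-rule — branch into (R & P)  //  (~R -> P).
          branch 1.2.1 (add (R & P)):
            (R & P): α-rule — add R, P.
            × closes — contains both R and ~R.
          branch 1.2.2 (add (~R -> P)):
            (~R -> P): β-rule — branch into ~~R  //  P.
              branch 1.2.2.1 (add ~~R):
                × closes — contains both R and ~R.
              branch 1.2.2.2 (add P):
                ○ open, literals {P=1, R=0, S=1}.
  branch 2 (add Q):
    (R -> ~R): β-rule — branch into ~R  //  ~R.
      branch 2.1 (add ~R):
        ((R & P) | (~R -> P)): β-rule — branch into (R & P)  //  (~R -> P).
          branch 2.1.1 (add (R & P)):
            (R & P): α-rule — add R, P.
            × closes — contains both R and ~R.
          branch 2.1.2 (add (~R -> P)):
            (~R -> P): β-rule — branch into ~~R  //  P.
              branch 2.1.2.1 (add ~~R):
                × closes — contains both R and ~R.
              branch 2.1.2.2 (add P):
                ○ open, literals {P=1, Q=1, R=0}.
      branch 2.2 (add ~R):
        ((R & P) | (~R -> P)): β-rule — branch into (R & P)  //  (~R -> P).
          branch 2.2.1 (add (R & P)):
            (R & P): α-rule — add R, P.
            × closes — contains both R and ~R.
          branch 2.2.2 (add (~R -> P)):
            (~R -> P): β-rule — branch into ~~R  //  P.
              branch 2.2.2.1 (add ~~R):
                × closes — contains both R and ~R.
              branch 2.2.2.2 (add P):
                ○ open, literals {P=1, Q=1, R=0}.
8 branches closed, 4 open.
Each open branch fixes some atoms; the unmentioned ones are free. Counting distinct full assignments: branch {P=1, R=0, S=1} (Q) contributes 2 new; branch {P=1, R=0, S=1} (Q) contributes 0 new; branch {P=1, Q=1, R=0} (S) contributes 1 new; branch {P=1, Q=1, R=0} (S) contributes 0 new. Total: 3.

3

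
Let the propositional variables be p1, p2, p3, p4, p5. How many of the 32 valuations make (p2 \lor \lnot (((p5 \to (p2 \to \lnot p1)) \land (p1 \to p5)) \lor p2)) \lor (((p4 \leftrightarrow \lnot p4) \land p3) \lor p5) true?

Initial set: {((p2 \lor \lnot (((p5 \to (p2 \to \lnot p1)) \land (p1 \to p5)) \lor p2)) \lor (((p4 \leftrightarrow \lnot p4) \land p3) \lor p5))}.
((p2 \lor \lnot (((p5 \to (p2 \to \lnot p1)) \land (p1 \to p5)) \lor p2)) \lor (((p4 \leftrightarrow \lnot p4) \land p3) \lor p5)): β-rule — branch into (p2 \lor \lnot (((p5 \to (p2 \to \lnot p1)) \land (p1 \to p5)) \lor p2))  //  (((p4 \leftrightarrow \lnot p4) \land p3) \lor p5).
  branch 1 (add (p2 \lor \lnot (((p5 \to (p2 \to \lnot p1)) \land (p1 \to p5)) \lor p2))):
    (p2 \lor \lnot (((p5 \to (p2 \to \lnot p1)) \land (p1 \to p5)) \lor p2)): β-rule — branch into p2  //  \lnot (((p5 \to (p2 \to \lnot p1)) \land (p1 \to p5)) \lor p2).
      branch 1.1 (add p2):
        ○ open, literals {p2=1}.
      branch 1.2 (add \lnot (((p5 \to (p2 \to \lnot p1)) \land (p1 \to p5)) \lor p2)):
        \lnot (((p5 \to (p2 \to \lnot p1)) \land (p1 \to p5)) \lor p2): α-rule — add \lnot ((p5 \to (p2 \to \lnot p1)) \land (p1 \to p5)), \lnot p2.
        \lnot ((p5 \to (p2 \to \lnot p1)) \land (p1 \to p5)): β-rule — branch into \lnot (p5 \to (p2 \to \lnot p1))  //  \lnot (p1 \to p5).
          branch 1.2.1 (add \lnot (p5 \to (p2 \to \lnot p1))):
            \lnot (p5 \to (p2 \to \lnot p1)): α-rule — add p5, \lnot (p2 \to \lnot p1).
            \lnot (p2 \to \lnot p1): α-rule — add p2, \lnot \lnot p1.
            × closes — contains both p2 and \lnot p2.
          branch 1.2.2 (add \lnot (p1 \to p5)):
            \lnot (p1 \to p5): α-rule — add p1, \lnot p5.
            ○ open, literals {p1=1, p2=0, p5=0}.
  branch 2 (add (((p4 \leftrightarrow \lnot p4) \land p3) \lor p5)):
    (((p4 \leftrightarrow \lnot p4) \land p3) \lor p5): β-rule — branch into ((p4 \leftrightarrow \lnot p4) \land p3)  //  p5.
      branch 2.1 (add ((p4 \leftrightarrow \lnot p4) \land p3)):
        ((p4 \leftrightarrow \lnot p4) \land p3): α-rule — add (p4 \leftrightarrow \lnot p4), p3.
        (p4 \leftrightarrow \lnot p4): β-rule — branch into p4, \lnot p4  //  \lnot p4, \lnot \lnot p4.
          branch 2.1.1 (add p4, \lnot p4):
            × closes — contains both p4 and \lnot p4.
          branch 2.1.2 (add \lnot p4, \lnot \lnot p4):
            × closes — contains both p4 and \lnot p4.
      branch 2.2 (add p5):
        ○ open, literals {p5=1}.
3 branches closed, 3 open.
Each open branch fixes some atoms; the unmentioned ones are free. Counting distinct full assignments: branch {p2=1} (p1, p3, p4, p5) contributes 16 new; branch {p1=1, p2=0, p5=0} (p3, p4) contributes 4 new; branch {p5=1} (p1, p2, p3, p4) contributes 8 new. Total: 28.

28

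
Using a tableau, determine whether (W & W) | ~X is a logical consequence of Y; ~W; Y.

No

Initial set: {T Y; T ~W; T Y; F ((W & W) | ~X)}.
F ((W & W) | ~X): α-rule — add F (W & W), F ~X.
F (W & W): β-rule — branch into F W  //  F W.
  branch 1 (add F W):
    ○ open, literals {W=F, X=T, Y=T}.
  branch 2 (add F W):
    ○ open, literals {W=F, X=T, Y=T}.
0 branches closed, 2 open.
An open branch gives a countermodel: W=F, X=T, Y=T (unmentioned atoms arbitrary); the premises hold there but the conclusion fails.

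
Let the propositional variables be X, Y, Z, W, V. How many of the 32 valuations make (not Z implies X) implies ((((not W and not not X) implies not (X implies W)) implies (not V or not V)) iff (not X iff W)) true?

Initial set: {T ((not Z implies X) implies ((((not W and not not X) implies not (X implies W)) implies (not V or not V)) iff (not X iff W)))}.
T ((not Z implies X) implies ((((not W and not not X) implies not (X implies W)) implies (not V or not V)) iff (not X iff W))): β-rule — branch into F (not Z implies X)  //  T ((((not W and not not X) implies not (X implies W)) implies (not V or not V)) iff (not X iff W)).
  branch 1 (add F (not Z implies X)):
    F (not Z implies X): α-rule — add T not Z, F X.
    ○ open, literals {X=false, Z=false}.
  branch 2 (add T ((((not W and not not X) implies not (X implies W)) implies (not V or not V)) iff (not X iff W))):
    T ((((not W and not not X) implies not (X implies W)) implies (not V or not V)) iff (not X iff W)): β-rule — branch into T (((not W and not not X) implies not (X implies W)) implies (not V or not V)), T (not X iff W)  //  F (((not W and not not X) implies not (X implies W)) implies (not V or not V)), F (not X iff W).
      branch 2.1 (add T (((not W and not not X) implies not (X implies W)) implies (not V or not V)), T (not X iff W)):
        T (((not W and not not X) implies not (X implies W)) implies (not V or not V)): β-rule — branch into F ((not W and not not X) implies not (X implies W))  //  T (not V or not V).
          branch 2.1.1 (add F ((not W and not not X) implies not (X implies W))):
            F ((not W and not not X) implies not (X implies W)): α-rule — add T (not W and not not X), F not (X implies W).
            T (not W and not not X): α-rule — add T not W, T not not X.
            T not not X: drop double negation, giving T X.
            T (not X iff W): β-rule — branch into T not X, T W  //  F not X, F W.
              branch 2.1.1.1 (add T not X, T W):
                × closes — contains both X and not X.
              branch 2.1.1.2 (add F not X, F W):
                F not (X implies W): β-rule — branch into F X  //  T W.
                  branch 2.1.1.2.1 (add F X):
                    × closes — contains both X and not X.
                  branch 2.1.1.2.2 (add T W):
                    × closes — contains both W and not W.
          branch 2.1.2 (add T (not V or not V)):
            T (not X iff W): β-rule — branch into T not X, T W  //  F not X, F W.
              branch 2.1.2.1 (add T not X, T W):
                T (not V or not V): β-rule — branch into T not V  //  T not V.
                  branch 2.1.2.1.1 (add T not V):
                    ○ open, literals {V=false, W=true, X=false}.
                  branch 2.1.2.1.2 (add T not V):
                    ○ open, literals {V=false, W=true, X=false}.
              branch 2.1.2.2 (add F not X, F W):
                T (not V or not V): β-rule — branch into T not V  //  T not V.
                  branch 2.1.2.2.1 (add T not V):
                    ○ open, literals {V=false, W=false, X=true}.
                  branch 2.1.2.2.2 (add T not V):
                    ○ open, literals {V=false, W=false, X=true}.
      branch 2.2 (add F (((not W and not not X) implies not (X implies W)) implies (not V or not V)), F (not X iff W)):
        F (((not W and not not X) implies not (X implies W)) implies (not V or not V)): α-rule — add T ((not W and not not X) implies not (X implies W)), F (not V or not V).
        F (not V or not V): α-rule — add F not V, F not V.
        F (not X iff W): β-rule — branch into T not X, F W  //  F not X, T W.
          branch 2.2.1 (add T not X, F W):
            T ((not W and not not X) implies not (X implies W)): β-rule — branch into F (not W and not not X)  //  T not (X implies W).
              branch 2.2.1.1 (add F (not W and not not X)):
                F (not W and not not X): β-rule — branch into F not W  //  F not not X.
                  branch 2.2.1.1.1 (add F not W):
                    × closes — contains both W and not W.
                  branch 2.2.1.1.2 (add F not not X):
                    F not not X: drop double negation, giving F X.
                    ○ open, literals {V=true, W=false, X=false}.
              branch 2.2.1.2 (add T not (X implies W)):
                T not (X implies W): α-rule — add T X, F W.
                × closes — contains both X and not X.
          branch 2.2.2 (add F not X, T W):
            T ((not W and not not X) implies not (X implies W)): β-rule — branch into F (not W and not not X)  //  T not (X implies W).
              branch 2.2.2.1 (add F (not W and not not X)):
                F (not W and not not X): β-rule — branch into F not W  //  F not not X.
                  branch 2.2.2.1.1 (add F not W):
                    ○ open, literals {V=true, W=true, X=true}.
                  branch 2.2.2.1.2 (add F not not X):
                    F not not X: drop double negation, giving F X.
                    × closes — contains both X and not X.
              branch 2.2.2.2 (add T not (X implies W)):
                T not (X implies W): α-rule — add T X, F W.
                × closes — contains both W and not W.
7 branches closed, 7 open.
Each open branch fixes some atoms; the unmentioned ones are free. Counting distinct full assignments: branch {X=false, Z=false} (Y, W, V) contributes 8 new; branch {V=false, W=true, X=false} (Y, Z) contributes 2 new; branch {V=false, W=true, X=false} (Y, Z) contributes 0 new; branch {V=false, W=false, X=true} (Y, Z) contributes 4 new; branch {V=false, W=false, X=true} (Y, Z) contributes 0 new; branch {V=true, W=false, X=false} (Y, Z) contributes 2 new; branch {V=true, W=true, X=true} (Y, Z) contributes 4 new. Total: 20.

20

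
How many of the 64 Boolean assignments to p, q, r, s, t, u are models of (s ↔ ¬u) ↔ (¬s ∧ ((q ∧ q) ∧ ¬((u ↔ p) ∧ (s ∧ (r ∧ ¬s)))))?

Initial set: {((s ↔ ¬u) ↔ (¬s ∧ ((q ∧ q) ∧ ¬((u ↔ p) ∧ (s ∧ (r ∧ ¬s))))))}.
((s ↔ ¬u) ↔ (¬s ∧ ((q ∧ q) ∧ ¬((u ↔ p) ∧ (s ∧ (r ∧ ¬s)))))): β-rule — branch into (s ↔ ¬u), (¬s ∧ ((q ∧ q) ∧ ¬((u ↔ p) ∧ (s ∧ (r ∧ ¬s)))))  //  ¬(s ↔ ¬u), ¬(¬s ∧ ((q ∧ q) ∧ ¬((u ↔ p) ∧ (s ∧ (r ∧ ¬s))))).
  branch 1 (add (s ↔ ¬u), (¬s ∧ ((q ∧ q) ∧ ¬((u ↔ p) ∧ (s ∧ (r ∧ ¬s)))))):
    (¬s ∧ ((q ∧ q) ∧ ¬((u ↔ p) ∧ (s ∧ (r ∧ ¬s))))): α-rule — add ¬s, ((q ∧ q) ∧ ¬((u ↔ p) ∧ (s ∧ (r ∧ ¬s)))).
    ((q ∧ q) ∧ ¬((u ↔ p) ∧ (s ∧ (r ∧ ¬s)))): α-rule — add (q ∧ q), ¬((u ↔ p) ∧ (s ∧ (r ∧ ¬s))).
    (q ∧ q): α-rule — add q, q.
    (s ↔ ¬u): β-rule — branch into s, ¬u  //  ¬s, ¬¬u.
      branch 1.1 (add s, ¬u):
        × closes — contains both s and ¬s.
      branch 1.2 (add ¬s, ¬¬u):
        ¬((u ↔ p) ∧ (s ∧ (r ∧ ¬s))): β-rule — branch into ¬(u ↔ p)  //  ¬(s ∧ (r ∧ ¬s)).
          branch 1.2.1 (add ¬(u ↔ p)):
            ¬(u ↔ p): β-rule — branch into u, ¬p  //  ¬u, p.
              branch 1.2.1.1 (add u, ¬p):
                ○ open, literals {p=false, q=true, s=false, u=true}.
              branch 1.2.1.2 (add ¬u, p):
                × closes — contains both u and ¬u.
          branch 1.2.2 (add ¬(s ∧ (r ∧ ¬s))):
            ¬(s ∧ (r ∧ ¬s)): β-rule — branch into ¬s  //  ¬(r ∧ ¬s).
              branch 1.2.2.1 (add ¬s):
                ○ open, literals {q=true, s=false, u=true}.
              branch 1.2.2.2 (add ¬(r ∧ ¬s)):
                ¬(r ∧ ¬s): β-rule — branch into ¬r  //  ¬¬s.
                  branch 1.2.2.2.1 (add ¬r):
                    ○ open, literals {q=true, r=false, s=false, u=true}.
                  branch 1.2.2.2.2 (add ¬¬s):
                    × closes — contains both s and ¬s.
  branch 2 (add ¬(s ↔ ¬u), ¬(¬s ∧ ((q ∧ q) ∧ ¬((u ↔ p) ∧ (s ∧ (r ∧ ¬s)))))):
    ¬(s ↔ ¬u): β-rule — branch into s, ¬¬u  //  ¬s, ¬u.
      branch 2.1 (add s, ¬¬u):
        ¬(¬s ∧ ((q ∧ q) ∧ ¬((u ↔ p) ∧ (s ∧ (r ∧ ¬s))))): β-rule — branch into ¬¬s  //  ¬((q ∧ q) ∧ ¬((u ↔ p) ∧ (s ∧ (r ∧ ¬s)))).
          branch 2.1.1 (add ¬¬s):
            ○ open, literals {s=true, u=true}.
          branch 2.1.2 (add ¬((q ∧ q) ∧ ¬((u ↔ p) ∧ (s ∧ (r ∧ ¬s))))):
            ¬((q ∧ q) ∧ ¬((u ↔ p) ∧ (s ∧ (r ∧ ¬s)))): β-rule — branch into ¬(q ∧ q)  //  ¬¬((u ↔ p) ∧ (s ∧ (r ∧ ¬s))).
              branch 2.1.2.1 (add ¬(q ∧ q)):
                ¬(q ∧ q): β-rule — branch into ¬q  //  ¬q.
                  branch 2.1.2.1.1 (add ¬q):
                    ○ open, literals {q=false, s=true, u=true}.
                  branch 2.1.2.1.2 (add ¬q):
                    ○ open, literals {q=false, s=true, u=true}.
              branch 2.1.2.2 (add ¬¬((u ↔ p) ∧ (s ∧ (r ∧ ¬s)))):
                ¬¬((u ↔ p) ∧ (s ∧ (r ∧ ¬s))): α-rule — add (u ↔ p), (s ∧ (r ∧ ¬s)).
                (s ∧ (r ∧ ¬s)): α-rule — add s, (r ∧ ¬s).
                (r ∧ ¬s): α-rule — add r, ¬s.
                × closes — contains both s and ¬s.
      branch 2.2 (add ¬s, ¬u):
        ¬(¬s ∧ ((q ∧ q) ∧ ¬((u ↔ p) ∧ (s ∧ (r ∧ ¬s))))): β-rule — branch into ¬¬s  //  ¬((q ∧ q) ∧ ¬((u ↔ p) ∧ (s ∧ (r ∧ ¬s)))).
          branch 2.2.1 (add ¬¬s):
            × closes — contains both s and ¬s.
          branch 2.2.2 (add ¬((q ∧ q) ∧ ¬((u ↔ p) ∧ (s ∧ (r ∧ ¬s))))):
            ¬((q ∧ q) ∧ ¬((u ↔ p) ∧ (s ∧ (r ∧ ¬s)))): β-rule — branch into ¬(q ∧ q)  //  ¬¬((u ↔ p) ∧ (s ∧ (r ∧ ¬s))).
              branch 2.2.2.1 (add ¬(q ∧ q)):
                ¬(q ∧ q): β-rule — branch into ¬q  //  ¬q.
                  branch 2.2.2.1.1 (add ¬q):
                    ○ open, literals {q=false, s=false, u=false}.
                  branch 2.2.2.1.2 (add ¬q):
                    ○ open, literals {q=false, s=false, u=false}.
              branch 2.2.2.2 (add ¬¬((u ↔ p) ∧ (s ∧ (r ∧ ¬s)))):
                ¬¬((u ↔ p) ∧ (s ∧ (r ∧ ¬s))): α-rule — add (u ↔ p), (s ∧ (r ∧ ¬s)).
                (s ∧ (r ∧ ¬s)): α-rule — add s, (r ∧ ¬s).
                × closes — contains both s and ¬s.
6 branches closed, 8 open.
Each open branch fixes some atoms; the unmentioned ones are free. Counting distinct full assignments: branch {p=false, q=true, s=false, u=true} (r, t) contributes 4 new; branch {q=true, s=false, u=true} (p, r, t) contributes 4 new; branch {q=true, r=false, s=false, u=true} (p, t) contributes 0 new; branch {s=true, u=true} (p, q, r, t) contributes 16 new; branch {q=false, s=true, u=true} (p, r, t) contributes 0 new; branch {q=false, s=true, u=true} (p, r, t) contributes 0 new; branch {q=false, s=false, u=false} (p, r, t) contributes 8 new; branch {q=false, s=false, u=false} (p, r, t) contributes 0 new. Total: 32.

32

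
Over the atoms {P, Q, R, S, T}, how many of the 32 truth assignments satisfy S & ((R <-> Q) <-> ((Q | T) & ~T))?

8

Initial set: {T (S & ((R <-> Q) <-> ((Q | T) & ~T)))}.
T (S & ((R <-> Q) <-> ((Q | T) & ~T))): α-rule — add T S, T ((R <-> Q) <-> ((Q | T) & ~T)).
T ((R <-> Q) <-> ((Q | T) & ~T)): β-rule — branch into T (R <-> Q), T ((Q | T) & ~T)  //  F (R <-> Q), F ((Q | T) & ~T).
  branch 1 (add T (R <-> Q), T ((Q | T) & ~T)):
    T ((Q | T) & ~T): α-rule — add T (Q | T), T ~T.
    T (R <-> Q): β-rule — branch into T R, T Q  //  F R, F Q.
      branch 1.1 (add T R, T Q):
        T (Q | T): β-rule — branch into T Q  //  T T.
          branch 1.1.1 (add T Q):
            ○ open, literals {Q=1, R=1, S=1, T=0}.
          branch 1.1.2 (add T T):
            × closes — contains both T and ~T.
      branch 1.2 (add F R, F Q):
        T (Q | T): β-rule — branch into T Q  //  T T.
          branch 1.2.1 (add T Q):
            × closes — contains both Q and ~Q.
          branch 1.2.2 (add T T):
            × closes — contains both T and ~T.
  branch 2 (add F (R <-> Q), F ((Q | T) & ~T)):
    F (R <-> Q): β-rule — branch into T R, F Q  //  F R, T Q.
      branch 2.1 (add T R, F Q):
        F ((Q | T) & ~T): β-rule — branch into F (Q | T)  //  F ~T.
          branch 2.1.1 (add F (Q | T)):
            F (Q | T): α-rule — add F Q, F T.
            ○ open, literals {Q=0, R=1, S=1, T=0}.
          branch 2.1.2 (add F ~T):
            ○ open, literals {Q=0, R=1, S=1, T=1}.
      branch 2.2 (add F R, T Q):
        F ((Q | T) & ~T): β-rule — branch into F (Q | T)  //  F ~T.
          branch 2.2.1 (add F (Q | T)):
            F (Q | T): α-rule — add F Q, F T.
            × closes — contains both Q and ~Q.
          branch 2.2.2 (add F ~T):
            ○ open, literals {Q=1, R=0, S=1, T=1}.
4 branches closed, 4 open.
Each open branch fixes some atoms; the unmentioned ones are free. Counting distinct full assignments: branch {Q=1, R=1, S=1, T=0} (P) contributes 2 new; branch {Q=0, R=1, S=1, T=0} (P) contributes 2 new; branch {Q=0, R=1, S=1, T=1} (P) contributes 2 new; branch {Q=1, R=0, S=1, T=1} (P) contributes 2 new. Total: 8.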